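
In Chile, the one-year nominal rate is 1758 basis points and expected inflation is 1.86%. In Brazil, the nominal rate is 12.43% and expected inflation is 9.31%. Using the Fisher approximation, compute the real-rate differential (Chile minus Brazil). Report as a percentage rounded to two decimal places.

Chile: 17.58% − 1.86% = 15.720%
Brazil: 12.43% − 9.31% = 3.120%
Differential = 12.600% → 12.60%.

12.60%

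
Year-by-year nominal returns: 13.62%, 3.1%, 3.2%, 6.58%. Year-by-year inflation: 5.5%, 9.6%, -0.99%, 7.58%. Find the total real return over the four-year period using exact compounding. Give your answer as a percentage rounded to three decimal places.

4.615%

Nominal growth factor = 1.1362 × 1.0310 × 1.0320 × 1.0658 = 1.288454
Price-level growth factor = 1.0550 × 1.0960 × 0.9901 × 1.0758 = 1.231611
Real growth factor = 1.288454 / 1.231611 = 1.046153
Total real return = 1.046153 − 1 → 4.615%.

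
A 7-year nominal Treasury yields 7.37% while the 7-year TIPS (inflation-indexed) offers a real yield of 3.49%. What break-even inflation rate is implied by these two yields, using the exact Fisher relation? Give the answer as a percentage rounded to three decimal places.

(1 + π) = (1 + i)/(1 + r) = 1.07370 / 1.03490 = 1.037492
Break-even inflation = 1.037492 − 1 → 3.749%.

3.749%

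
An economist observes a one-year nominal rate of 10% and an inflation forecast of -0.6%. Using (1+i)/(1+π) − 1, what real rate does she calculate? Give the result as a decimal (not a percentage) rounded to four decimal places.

0.1066

By the Fisher relation, 1 + r = (1 + i)/(1 + π).
1 + r = 1.10000 / 0.99400 = 1.106640
r = 1.106640 − 1 = 10.6640%, i.e. 0.1066.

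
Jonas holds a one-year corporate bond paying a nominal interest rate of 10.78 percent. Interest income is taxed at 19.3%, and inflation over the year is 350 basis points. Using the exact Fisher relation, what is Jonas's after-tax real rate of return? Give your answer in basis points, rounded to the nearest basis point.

502 basis points

After-tax nominal return = 10.78% × (1 − 0.193) = 8.69946%.
1 + r = 1.0869946 / 1.03500 = 1.050236
After-tax real rate = 1.050236 − 1 → 502 basis points.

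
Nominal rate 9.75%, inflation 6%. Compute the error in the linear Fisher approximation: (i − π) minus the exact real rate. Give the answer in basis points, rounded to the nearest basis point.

Approximate: r ≈ 9.750% − 6.000% = 3.7500%
Exact: (1 + 0.0975)/(1 + 0.0600) − 1 = 3.5377%
Error = 3.7500% − 3.5377% = 0.2123% → 21 basis points.

21 basis points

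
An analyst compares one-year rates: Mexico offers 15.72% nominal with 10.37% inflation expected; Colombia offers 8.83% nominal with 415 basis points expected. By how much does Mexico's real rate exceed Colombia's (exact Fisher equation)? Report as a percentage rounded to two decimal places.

Mexico: (1 + 0.1572)/(1 + 0.1037) − 1 = 4.8473%
Colombia: (1 + 0.0883)/(1 + 0.0415) − 1 = 4.4935%
Differential = 4.8473% − 4.4935% = 0.3538% → 0.35%.

0.35%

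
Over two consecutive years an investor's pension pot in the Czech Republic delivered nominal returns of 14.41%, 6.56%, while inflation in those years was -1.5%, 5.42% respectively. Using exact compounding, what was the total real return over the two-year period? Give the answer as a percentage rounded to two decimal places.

17.41%

Nominal growth factor = 1.1441 × 1.0656 = 1.219153
Price-level growth factor = 0.9850 × 1.0542 = 1.038387
Real growth factor = 1.219153 / 1.038387 = 1.174083
Total real return = 1.174083 − 1 → 17.41%.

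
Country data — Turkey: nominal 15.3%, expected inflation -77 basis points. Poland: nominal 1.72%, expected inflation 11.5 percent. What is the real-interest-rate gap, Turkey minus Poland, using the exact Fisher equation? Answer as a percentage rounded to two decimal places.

Turkey: (1 + 0.1530)/(1 − 0.0077) − 1 = 16.1947%
Poland: (1 + 0.0172)/(1 + 0.1150) − 1 = -8.7713%
Differential = 16.1947% − (-8.7713%) = 24.9660% → 24.97%.

24.97%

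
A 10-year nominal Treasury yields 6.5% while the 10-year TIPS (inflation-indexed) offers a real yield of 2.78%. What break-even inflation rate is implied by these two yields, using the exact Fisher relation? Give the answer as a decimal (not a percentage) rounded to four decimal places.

(1 + π) = (1 + i)/(1 + r) = 1.06500 / 1.02780 = 1.036194
Break-even inflation = 1.036194 − 1 → 0.0362.

0.0362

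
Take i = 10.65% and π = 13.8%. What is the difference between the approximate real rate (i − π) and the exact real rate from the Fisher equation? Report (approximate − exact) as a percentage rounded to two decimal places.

Approximate: r ≈ 10.650% − 13.800% = -3.1500%
Exact: (1 + 0.1065)/(1 + 0.1380) − 1 = -2.7680%
Error = -3.1500% − (-2.7680%) = -0.3820% → -0.38%.

-0.38%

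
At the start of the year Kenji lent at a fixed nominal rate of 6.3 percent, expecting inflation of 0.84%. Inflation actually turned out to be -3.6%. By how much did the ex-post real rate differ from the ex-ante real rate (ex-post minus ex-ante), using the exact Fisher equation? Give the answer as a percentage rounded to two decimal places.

4.86%

Ex-ante: (1 + 0.0630)/(1 + 0.0084) − 1 = 5.4145%
Ex-post: (1 + 0.0630)/(1 − 0.0360) − 1 = 10.2697%
Difference (ex-post − ex-ante) = 4.8552% → 4.86%.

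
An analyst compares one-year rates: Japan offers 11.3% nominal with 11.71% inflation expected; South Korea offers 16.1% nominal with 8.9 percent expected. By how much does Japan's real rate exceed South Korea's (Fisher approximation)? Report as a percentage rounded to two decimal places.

Japan: 11.3% − 11.71% = -0.410%
South Korea: 16.1% − 8.9% = 7.200%
Differential = -7.610% → -7.61%.

-7.61%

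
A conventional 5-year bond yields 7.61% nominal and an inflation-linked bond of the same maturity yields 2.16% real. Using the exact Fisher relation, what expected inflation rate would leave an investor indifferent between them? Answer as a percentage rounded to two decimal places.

(1 + π) = (1 + i)/(1 + r) = 1.07610 / 1.02160 = 1.053348
Break-even inflation = 1.053348 − 1 → 5.33%.

5.33%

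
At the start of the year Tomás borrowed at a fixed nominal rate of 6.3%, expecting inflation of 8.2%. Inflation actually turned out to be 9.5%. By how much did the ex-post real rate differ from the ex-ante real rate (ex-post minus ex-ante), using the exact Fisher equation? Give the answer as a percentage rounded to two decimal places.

Ex-ante: (1 + 0.0630)/(1 + 0.0820) − 1 = -1.7560%
Ex-post: (1 + 0.0630)/(1 + 0.0950) − 1 = -2.9224%
Difference (ex-post − ex-ante) = -1.1664% → -1.17%.

-1.17%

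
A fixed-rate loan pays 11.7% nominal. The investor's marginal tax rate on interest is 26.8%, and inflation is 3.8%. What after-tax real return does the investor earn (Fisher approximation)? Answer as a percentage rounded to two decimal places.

After-tax nominal return = 11.7% × (1 − 0.268) = 8.5644%.
r ≈ 8.5644% − 3.8% → 4.76%.

4.76%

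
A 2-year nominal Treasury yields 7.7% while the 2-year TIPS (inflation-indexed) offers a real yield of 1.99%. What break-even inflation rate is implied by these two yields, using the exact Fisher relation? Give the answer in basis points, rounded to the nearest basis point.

560 basis points

(1 + π) = (1 + i)/(1 + r) = 1.07700 / 1.01990 = 1.055986
Break-even inflation = 1.055986 − 1 → 560 basis points.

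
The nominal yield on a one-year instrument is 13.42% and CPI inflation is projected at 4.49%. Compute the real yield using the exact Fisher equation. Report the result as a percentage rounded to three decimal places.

1 + r = 1.13420 / 1.04490 = 1.085463
r = 1.085463 − 1 = 8.5463%, i.e. 8.546%.

8.546%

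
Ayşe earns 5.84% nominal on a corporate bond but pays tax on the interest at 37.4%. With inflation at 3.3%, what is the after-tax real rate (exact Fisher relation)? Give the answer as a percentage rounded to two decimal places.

0.34%

After-tax nominal return = 5.84% × (1 − 0.374) = 3.65584%.
1 + r = 1.0365584 / 1.03300 = 1.003445
After-tax real rate = 1.003445 − 1 → 0.34%.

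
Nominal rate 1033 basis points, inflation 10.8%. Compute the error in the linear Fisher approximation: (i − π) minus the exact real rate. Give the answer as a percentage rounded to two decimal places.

Approximate: r ≈ 10.330% − 10.800% = -0.4700%
Exact: (1 + 0.1033)/(1 + 0.1080) − 1 = -0.4242%
Error = -0.4700% − (-0.4242%) = -0.0458% → -0.05%.

-0.05%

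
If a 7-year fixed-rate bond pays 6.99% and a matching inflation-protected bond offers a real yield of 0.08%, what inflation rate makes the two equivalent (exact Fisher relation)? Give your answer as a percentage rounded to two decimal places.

6.90%

(1 + π) = (1 + i)/(1 + r) = 1.06990 / 1.00080 = 1.069045
Break-even inflation = 1.069045 − 1 → 6.90%.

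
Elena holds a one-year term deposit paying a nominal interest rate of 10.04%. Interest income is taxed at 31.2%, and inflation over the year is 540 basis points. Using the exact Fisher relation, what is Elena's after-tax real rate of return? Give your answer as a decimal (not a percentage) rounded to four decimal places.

After-tax nominal return = 10.04% × (1 − 0.312) = 6.90752%.
1 + r = 1.0690752 / 1.05400 = 1.014303
After-tax real rate = 1.014303 − 1 → 0.0143.

0.0143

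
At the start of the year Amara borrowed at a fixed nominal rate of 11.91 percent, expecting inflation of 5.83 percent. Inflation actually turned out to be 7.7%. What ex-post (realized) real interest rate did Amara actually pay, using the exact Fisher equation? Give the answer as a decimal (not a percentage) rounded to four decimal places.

0.0391

Ex-post: (1 + 0.1191)/(1 + 0.0770) − 1 = 3.9090%
So the realized real rate is 0.0391.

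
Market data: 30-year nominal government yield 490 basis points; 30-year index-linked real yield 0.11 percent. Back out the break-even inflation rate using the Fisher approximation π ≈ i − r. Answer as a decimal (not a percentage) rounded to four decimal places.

π ≈ i − r = 4.9% − 0.11% → 0.0479.

0.0479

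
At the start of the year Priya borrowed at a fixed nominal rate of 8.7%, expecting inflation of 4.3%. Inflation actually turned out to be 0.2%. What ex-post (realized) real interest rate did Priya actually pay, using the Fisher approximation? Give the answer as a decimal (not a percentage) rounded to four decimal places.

Ex-post: 8.7% − 0.2% = 8.500%
So the realized real rate is 0.0850.

0.0850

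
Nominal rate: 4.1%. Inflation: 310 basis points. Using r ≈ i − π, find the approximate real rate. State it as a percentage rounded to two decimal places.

r ≈ i − π = 4.1% − 3.1% = 1.00%.

1.00%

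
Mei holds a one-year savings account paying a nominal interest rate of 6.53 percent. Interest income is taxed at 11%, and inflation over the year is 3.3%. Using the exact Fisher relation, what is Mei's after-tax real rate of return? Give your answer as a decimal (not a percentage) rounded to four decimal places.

0.0243

After-tax nominal return = 6.53% × (1 − 0.11) = 5.8117%.
1 + r = 1.058117 / 1.03300 = 1.024315
After-tax real rate = 1.024315 − 1 → 0.0243.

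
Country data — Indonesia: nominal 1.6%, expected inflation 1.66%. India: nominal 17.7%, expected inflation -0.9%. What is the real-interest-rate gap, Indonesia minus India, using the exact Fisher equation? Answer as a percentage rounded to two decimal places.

-18.83%

Indonesia: (1 + 0.0160)/(1 + 0.0166) − 1 = -0.0590%
India: (1 + 0.1770)/(1 − 0.0090) − 1 = 18.7689%
Differential = -0.0590% − 18.7689% = -18.8279% → -18.83%.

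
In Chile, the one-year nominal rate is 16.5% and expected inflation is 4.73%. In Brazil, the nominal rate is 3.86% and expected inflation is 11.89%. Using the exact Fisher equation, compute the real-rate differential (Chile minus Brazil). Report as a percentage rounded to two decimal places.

18.42%

Chile: (1 + 0.1650)/(1 + 0.0473) − 1 = 11.2384%
Brazil: (1 + 0.0386)/(1 + 0.1189) − 1 = -7.1767%
Differential = 11.2384% − (-7.1767%) = 18.4151% → 18.42%.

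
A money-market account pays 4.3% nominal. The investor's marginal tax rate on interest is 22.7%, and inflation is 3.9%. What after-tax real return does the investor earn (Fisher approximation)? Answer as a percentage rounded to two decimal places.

-0.58%

After-tax nominal return = 4.3% × (1 − 0.227) = 3.3239%.
r ≈ 3.3239% − 3.9% → -0.58%.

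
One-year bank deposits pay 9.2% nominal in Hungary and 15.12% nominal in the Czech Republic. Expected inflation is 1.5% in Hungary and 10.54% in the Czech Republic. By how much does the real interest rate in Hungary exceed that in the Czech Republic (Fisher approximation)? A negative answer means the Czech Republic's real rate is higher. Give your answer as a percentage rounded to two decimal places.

3.12%

Hungary: 9.2% − 1.5% = 7.700%
The Czech Republic: 15.12% − 10.54% = 4.580%
Differential = 3.120% → 3.12%.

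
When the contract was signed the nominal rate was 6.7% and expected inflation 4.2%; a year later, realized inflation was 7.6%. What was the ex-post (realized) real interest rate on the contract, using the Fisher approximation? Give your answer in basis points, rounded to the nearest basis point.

-90 basis points

Ex-post: 6.7% − 7.6% = -0.900%
So the realized real rate is -90 basis points.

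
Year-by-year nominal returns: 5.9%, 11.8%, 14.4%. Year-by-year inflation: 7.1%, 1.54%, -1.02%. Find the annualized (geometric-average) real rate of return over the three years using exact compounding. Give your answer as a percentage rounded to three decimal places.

7.960%

Nominal growth factor = 1.0590 × 1.1180 × 1.1440 = 1.35445253
Price-level growth factor = 1.0710 × 1.0154 × 0.9898 = 1.07640097
Real growth factor = 1.35445253 / 1.07640097 = 1.25831597
Annualized real rate = 1.25831597^(1/3) − 1 = 7.9601% → 7.960%.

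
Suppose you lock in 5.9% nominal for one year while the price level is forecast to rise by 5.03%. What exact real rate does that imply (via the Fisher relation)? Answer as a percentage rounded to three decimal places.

By the Fisher relation, 1 + r = (1 + i)/(1 + π).
1 + r = 1.05900 / 1.05030 = 1.008283
r = 1.008283 − 1 = 0.8283%, i.e. 0.828%.

0.828%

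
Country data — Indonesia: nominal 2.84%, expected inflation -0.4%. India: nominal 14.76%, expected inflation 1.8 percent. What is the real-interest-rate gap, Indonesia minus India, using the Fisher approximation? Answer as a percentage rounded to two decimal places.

Indonesia: 2.84% − (-0.4%) = 3.240%
India: 14.76% − 1.8% = 12.960%
Differential = -9.720% → -9.72%.

-9.72%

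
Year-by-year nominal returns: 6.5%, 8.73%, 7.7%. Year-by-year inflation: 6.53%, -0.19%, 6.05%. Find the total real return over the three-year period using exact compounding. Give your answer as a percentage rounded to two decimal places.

Compound the nominal returns: 1.0650 × 1.0873 × 1.0770 = 1.247139.
Compound inflation: 1.0653 × 0.9981 × 1.0605 = 1.127604.
Deflate: 1.247139 / 1.127604 = 1.106007.
Total real return = 1.106007 − 1 → 10.60%.

10.60%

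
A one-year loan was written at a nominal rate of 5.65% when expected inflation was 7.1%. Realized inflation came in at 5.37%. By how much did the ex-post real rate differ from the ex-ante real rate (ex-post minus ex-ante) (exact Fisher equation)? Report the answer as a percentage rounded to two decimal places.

1.62%

Ex-ante: (1 + 0.0565)/(1 + 0.0710) − 1 = -1.3539%
Ex-post: (1 + 0.0565)/(1 + 0.0537) − 1 = 0.2657%
Difference (ex-post − ex-ante) = 1.6196% → 1.62%.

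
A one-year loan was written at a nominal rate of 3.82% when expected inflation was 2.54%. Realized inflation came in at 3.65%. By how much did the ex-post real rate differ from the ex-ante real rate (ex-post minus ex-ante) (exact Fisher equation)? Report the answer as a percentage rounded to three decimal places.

-1.084%

Ex-ante: (1 + 0.0382)/(1 + 0.0254) − 1 = 1.2483%
Ex-post: (1 + 0.0382)/(1 + 0.0365) − 1 = 0.1640%
Difference (ex-post − ex-ante) = -1.0843% → -1.084%.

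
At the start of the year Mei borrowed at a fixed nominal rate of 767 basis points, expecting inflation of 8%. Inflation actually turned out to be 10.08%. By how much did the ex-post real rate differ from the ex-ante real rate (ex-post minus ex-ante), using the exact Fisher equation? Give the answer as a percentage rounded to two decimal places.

Ex-ante: (1 + 0.0767)/(1 + 0.0800) − 1 = -0.3056%
Ex-post: (1 + 0.0767)/(1 + 0.1008) − 1 = -2.1893%
Difference (ex-post − ex-ante) = -1.8838% → -1.88%.

-1.88%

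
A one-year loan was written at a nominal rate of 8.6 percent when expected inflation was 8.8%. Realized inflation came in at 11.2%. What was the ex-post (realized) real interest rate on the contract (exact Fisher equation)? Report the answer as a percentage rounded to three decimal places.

Ex-post: (1 + 0.0860)/(1 + 0.1120) − 1 = -2.3381%
So the realized real rate is -2.338%.

-2.338%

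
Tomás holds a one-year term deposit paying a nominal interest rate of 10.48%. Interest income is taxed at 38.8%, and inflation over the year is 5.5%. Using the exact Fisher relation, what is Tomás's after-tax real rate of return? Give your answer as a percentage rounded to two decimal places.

After-tax nominal return = 10.48% × (1 − 0.388) = 6.41376%.
1 + r = 1.0641376 / 1.05500 = 1.008661
After-tax real rate = 1.008661 − 1 → 0.87%.

0.87%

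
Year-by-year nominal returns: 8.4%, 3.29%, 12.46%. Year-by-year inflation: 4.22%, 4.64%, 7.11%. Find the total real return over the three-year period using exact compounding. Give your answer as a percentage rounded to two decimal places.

7.80%

Nominal growth factor = 1.0840 × 1.0329 × 1.1246 = 1.259174
Price-level growth factor = 1.0422 × 1.0464 × 1.0711 = 1.168097
Real growth factor = 1.259174 / 1.168097 = 1.077970
Total real return = 1.077970 − 1 → 7.80%.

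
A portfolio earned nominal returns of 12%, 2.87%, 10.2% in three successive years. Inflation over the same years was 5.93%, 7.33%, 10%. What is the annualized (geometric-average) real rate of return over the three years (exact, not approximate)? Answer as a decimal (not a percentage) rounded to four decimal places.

Compound the nominal returns: 1.1200 × 1.0287 × 1.1020 = 1.26966269.
Compound inflation: 1.0593 × 1.0733 × 1.1000 = 1.25064136.
Deflate: 1.26966269 / 1.25064136 = 1.01520926.
Annualized real rate = 1.01520926^(1/3) − 1 = 0.5044% → 0.0050.

0.0050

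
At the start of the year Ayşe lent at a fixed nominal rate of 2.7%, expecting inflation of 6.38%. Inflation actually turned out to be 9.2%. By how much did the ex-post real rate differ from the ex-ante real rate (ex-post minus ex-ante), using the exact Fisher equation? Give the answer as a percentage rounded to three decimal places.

Ex-ante: (1 + 0.0270)/(1 + 0.0638) − 1 = -3.4593%
Ex-post: (1 + 0.0270)/(1 + 0.0920) − 1 = -5.9524%
Difference (ex-post − ex-ante) = -2.4931% → -2.493%.

-2.493%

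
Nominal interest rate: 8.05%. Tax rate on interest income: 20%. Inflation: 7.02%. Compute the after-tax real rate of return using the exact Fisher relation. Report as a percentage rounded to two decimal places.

-0.54%

After-tax nominal return = 8.05% × (1 − 0.2) = 6.4400%.
1 + r = 1.06440 / 1.07020 = 0.994580
After-tax real rate = 0.994580 − 1 → -0.54%.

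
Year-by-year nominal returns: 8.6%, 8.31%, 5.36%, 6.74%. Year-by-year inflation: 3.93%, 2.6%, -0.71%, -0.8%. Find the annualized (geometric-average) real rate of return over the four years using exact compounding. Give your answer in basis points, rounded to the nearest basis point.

Compound the nominal returns: 1.0860 × 1.0831 × 1.0536 × 1.0674 = 1.32282179.
Compound inflation: 1.0393 × 1.0260 × 0.9929 × 0.9920 = 1.05028091.
Deflate: 1.32282179 / 1.05028091 = 1.25949333.
Annualized real rate = 1.25949333^(1/4) − 1 = 5.9373% → 594 basis points.

594 basis points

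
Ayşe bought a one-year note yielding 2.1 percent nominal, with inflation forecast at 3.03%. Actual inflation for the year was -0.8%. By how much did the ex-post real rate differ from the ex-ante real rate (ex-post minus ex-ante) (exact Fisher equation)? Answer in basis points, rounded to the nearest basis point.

383 basis points

Ex-ante: (1 + 0.0210)/(1 + 0.0303) − 1 = -0.9026%
Ex-post: (1 + 0.0210)/(1 − 0.0080) − 1 = 2.9234%
Difference (ex-post − ex-ante) = 3.8260% → 383 basis points.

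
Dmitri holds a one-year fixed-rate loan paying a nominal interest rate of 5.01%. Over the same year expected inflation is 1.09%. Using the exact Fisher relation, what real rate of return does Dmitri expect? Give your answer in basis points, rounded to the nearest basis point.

388 basis points

By the Fisher relation, 1 + r = (1 + i)/(1 + π).
1 + r = 1.05010 / 1.01090 = 1.038777
r = 1.038777 − 1 = 3.8777%, i.e. 388 basis points.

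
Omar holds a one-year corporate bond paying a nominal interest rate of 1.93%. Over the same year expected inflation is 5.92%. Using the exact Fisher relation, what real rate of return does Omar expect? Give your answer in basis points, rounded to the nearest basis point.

-377 basis points

1 + r = 1.01930 / 1.05920 = 0.962330
r = 0.962330 − 1 = -3.7670%, i.e. -377 basis points.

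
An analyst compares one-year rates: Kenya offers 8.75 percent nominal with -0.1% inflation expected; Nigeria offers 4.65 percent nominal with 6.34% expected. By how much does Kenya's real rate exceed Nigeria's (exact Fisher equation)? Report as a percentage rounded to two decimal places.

Kenya: (1 + 0.0875)/(1 − 0.0010) − 1 = 8.8589%
Nigeria: (1 + 0.0465)/(1 + 0.0634) − 1 = -1.5892%
Differential = 8.8589% − (-1.5892%) = 10.4481% → 10.45%.

10.45%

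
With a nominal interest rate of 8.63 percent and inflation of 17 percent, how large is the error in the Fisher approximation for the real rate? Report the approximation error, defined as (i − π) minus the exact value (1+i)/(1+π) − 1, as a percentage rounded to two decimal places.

-1.22%

Approximate: r ≈ 8.630% − 17.000% = -8.3700%
Exact: (1 + 0.0863)/(1 + 0.1700) − 1 = -7.1538%
Error = -8.3700% − (-7.1538%) = -1.2162% → -1.22%.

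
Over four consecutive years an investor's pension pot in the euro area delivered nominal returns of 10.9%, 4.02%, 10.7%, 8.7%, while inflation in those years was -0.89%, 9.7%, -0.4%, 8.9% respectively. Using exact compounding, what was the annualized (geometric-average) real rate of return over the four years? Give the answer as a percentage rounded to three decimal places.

Compound the nominal returns: 1.1090 × 1.0402 × 1.1070 × 1.0870 = 1.38811536.
Compound inflation: 0.9911 × 1.0970 × 0.9960 × 1.0890 = 1.17926476.
Deflate: 1.38811536 / 1.17926476 = 1.17710238.
Annualized real rate = 1.17710238^(1/4) − 1 = 4.1606% → 4.161%.

4.161%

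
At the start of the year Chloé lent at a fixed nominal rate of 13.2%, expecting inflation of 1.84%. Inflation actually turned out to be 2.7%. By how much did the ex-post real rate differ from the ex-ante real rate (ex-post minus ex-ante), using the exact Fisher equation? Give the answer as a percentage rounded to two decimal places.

-0.93%

Ex-ante: (1 + 0.1320)/(1 + 0.0184) − 1 = 11.1548%
Ex-post: (1 + 0.1320)/(1 + 0.0270) − 1 = 10.2240%
Difference (ex-post − ex-ante) = -0.9308% → -0.93%.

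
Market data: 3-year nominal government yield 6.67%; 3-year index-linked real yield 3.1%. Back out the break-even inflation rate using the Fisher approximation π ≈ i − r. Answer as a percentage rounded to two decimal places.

3.57%

π ≈ i − r = 6.67% − 3.1% → 3.57%.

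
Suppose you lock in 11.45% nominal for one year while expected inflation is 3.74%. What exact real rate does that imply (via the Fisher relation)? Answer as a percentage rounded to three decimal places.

7.432%

1 + r = 1.11450 / 1.03740 = 1.074320
r = 1.074320 − 1 = 7.4320%, i.e. 7.432%.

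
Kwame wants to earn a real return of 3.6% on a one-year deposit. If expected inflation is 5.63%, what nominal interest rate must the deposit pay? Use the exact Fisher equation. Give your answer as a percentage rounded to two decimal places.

(1 + i) = (1 + r)(1 + π) = 1.03600 × 1.05630 = 1.0943268
i = 1.0943268 − 1, so the required nominal rate is 9.43%.

9.43%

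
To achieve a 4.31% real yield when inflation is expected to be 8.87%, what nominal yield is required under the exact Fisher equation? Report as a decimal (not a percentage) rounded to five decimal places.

(1 + i) = (1 + r)(1 + π) = 1.04310 × 1.08870 = 1.13562297
i = 1.13562297 − 1, so the required nominal rate is 0.13562.

0.13562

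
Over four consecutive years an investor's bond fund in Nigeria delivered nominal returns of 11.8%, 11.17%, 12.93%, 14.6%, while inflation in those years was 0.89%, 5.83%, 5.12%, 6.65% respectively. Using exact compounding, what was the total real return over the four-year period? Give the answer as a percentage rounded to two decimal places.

Nominal growth factor = 1.1180 × 1.1117 × 1.1293 × 1.1460 = 1.608508
Price-level growth factor = 1.0089 × 1.0583 × 1.0512 × 1.0665 = 1.197025
Real growth factor = 1.608508 / 1.197025 = 1.343755
Total real return = 1.343755 − 1 → 34.38%.

34.38%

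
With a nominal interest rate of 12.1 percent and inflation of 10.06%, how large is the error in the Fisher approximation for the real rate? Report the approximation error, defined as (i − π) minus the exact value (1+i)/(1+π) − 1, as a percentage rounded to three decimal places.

Approximate: r ≈ 12.100% − 10.060% = 2.0400%
Exact: (1 + 0.1210)/(1 + 0.1006) − 1 = 1.85353%
Error = 2.0400% − 1.85353% = 0.18647% → 0.186%.

0.186%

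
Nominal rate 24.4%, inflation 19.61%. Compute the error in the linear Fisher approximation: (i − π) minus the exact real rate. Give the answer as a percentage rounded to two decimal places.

0.79%

Approximate: r ≈ 24.400% − 19.610% = 4.7900%
Exact: (1 + 0.2440)/(1 + 0.1961) − 1 = 4.0047%
Error = 4.7900% − 4.0047% = 0.7853% → 0.79%.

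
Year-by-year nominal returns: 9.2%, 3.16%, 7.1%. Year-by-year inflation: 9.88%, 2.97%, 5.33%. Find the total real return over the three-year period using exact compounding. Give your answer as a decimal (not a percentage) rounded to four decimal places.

Nominal growth factor = 1.0920 × 1.0316 × 1.0710 = 1.206489
Price-level growth factor = 1.0988 × 1.0297 × 1.0533 = 1.191740
Real growth factor = 1.206489 / 1.191740 = 1.012376
Total real return = 1.012376 − 1 → 0.0124.

0.0124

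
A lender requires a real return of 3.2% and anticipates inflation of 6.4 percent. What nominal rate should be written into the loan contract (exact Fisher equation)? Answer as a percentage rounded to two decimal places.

9.80%

(1 + i) = (1 + r)(1 + π) = 1.03200 × 1.06400 = 1.098048
i = 1.098048 − 1, so the required nominal rate is 9.80%.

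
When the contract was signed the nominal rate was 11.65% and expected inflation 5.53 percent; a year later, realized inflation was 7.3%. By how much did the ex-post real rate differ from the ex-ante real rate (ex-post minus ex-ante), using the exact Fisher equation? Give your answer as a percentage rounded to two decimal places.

Ex-ante: (1 + 0.1165)/(1 + 0.0553) − 1 = 5.7993%
Ex-post: (1 + 0.1165)/(1 + 0.0730) − 1 = 4.0541%
Difference (ex-post − ex-ante) = -1.7452% → -1.75%.

-1.75%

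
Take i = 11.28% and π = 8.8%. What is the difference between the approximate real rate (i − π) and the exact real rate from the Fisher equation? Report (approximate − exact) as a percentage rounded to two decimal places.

Approximate: r ≈ 11.280% − 8.800% = 2.4800%
Exact: (1 + 0.1128)/(1 + 0.0880) − 1 = 2.2794%
Error = 2.4800% − 2.2794% = 0.2006% → 0.20%.

0.20%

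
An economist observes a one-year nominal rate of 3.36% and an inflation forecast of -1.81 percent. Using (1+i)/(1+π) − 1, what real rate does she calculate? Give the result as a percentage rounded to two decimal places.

5.27%

1 + r = 1.03360 / 0.98190 = 1.052653
r = 1.052653 − 1 = 5.2653%, i.e. 5.27%.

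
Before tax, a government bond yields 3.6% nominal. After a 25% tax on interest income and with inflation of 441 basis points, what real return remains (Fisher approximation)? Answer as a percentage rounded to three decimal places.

After-tax nominal return = 3.6% × (1 − 0.25) = 2.7000%.
r ≈ 2.7000% − 4.41% → -1.710%.

-1.710%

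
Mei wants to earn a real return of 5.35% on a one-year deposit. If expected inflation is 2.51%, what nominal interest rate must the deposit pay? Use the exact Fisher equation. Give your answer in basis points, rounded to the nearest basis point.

799 basis points

(1 + i) = (1 + r)(1 + π) = 1.05350 × 1.02510 = 1.07994285
i = 1.07994285 − 1, so the required nominal rate is 799 basis points.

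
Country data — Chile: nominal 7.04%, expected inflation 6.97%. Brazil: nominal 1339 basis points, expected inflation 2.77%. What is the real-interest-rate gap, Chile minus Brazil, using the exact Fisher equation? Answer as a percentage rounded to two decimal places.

-10.27%

Chile: (1 + 0.0704)/(1 + 0.0697) − 1 = 0.0654%
Brazil: (1 + 0.1339)/(1 + 0.0277) − 1 = 10.3338%
Differential = 0.0654% − 10.3338% = -10.2683% → -10.27%.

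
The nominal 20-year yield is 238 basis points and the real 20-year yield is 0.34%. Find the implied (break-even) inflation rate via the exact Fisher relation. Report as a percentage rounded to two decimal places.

2.03%

(1 + π) = (1 + i)/(1 + r) = 1.02380 / 1.00340 = 1.020331
Break-even inflation = 1.020331 − 1 → 2.03%.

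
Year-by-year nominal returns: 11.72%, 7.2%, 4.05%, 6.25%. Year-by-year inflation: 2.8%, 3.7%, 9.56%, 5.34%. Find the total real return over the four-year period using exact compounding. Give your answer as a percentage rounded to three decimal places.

7.617%

Nominal growth factor = 1.1172 × 1.0720 × 1.0405 × 1.0625 = 1.324027
Price-level growth factor = 1.0280 × 1.0370 × 1.0956 × 1.0534 = 1.230318
Real growth factor = 1.324027 / 1.230318 = 1.076167
Total real return = 1.076167 − 1 → 7.617%.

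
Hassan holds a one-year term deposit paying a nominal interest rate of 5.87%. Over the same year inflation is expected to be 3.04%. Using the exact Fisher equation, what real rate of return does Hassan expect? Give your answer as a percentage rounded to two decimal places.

By the Fisher equation, 1 + r = (1 + i)/(1 + π).
1 + r = 1.05870 / 1.03040 = 1.027465
r = 1.027465 − 1 = 2.7465%, i.e. 2.75%.

2.75%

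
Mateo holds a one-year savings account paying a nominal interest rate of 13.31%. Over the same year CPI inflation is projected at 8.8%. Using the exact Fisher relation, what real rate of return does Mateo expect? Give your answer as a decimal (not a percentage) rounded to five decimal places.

1 + r = 1.13310 / 1.08800 = 1.041452
r = 1.041452 − 1 = 4.1452%, i.e. 0.04145.

0.04145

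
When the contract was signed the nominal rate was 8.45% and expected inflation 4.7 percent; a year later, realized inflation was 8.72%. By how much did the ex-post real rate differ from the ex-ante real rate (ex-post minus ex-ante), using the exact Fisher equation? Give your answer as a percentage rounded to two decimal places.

Ex-ante: (1 + 0.0845)/(1 + 0.0470) − 1 = 3.5817%
Ex-post: (1 + 0.0845)/(1 + 0.0872) − 1 = -0.2483%
Difference (ex-post − ex-ante) = -3.8300% → -3.83%.

-3.83%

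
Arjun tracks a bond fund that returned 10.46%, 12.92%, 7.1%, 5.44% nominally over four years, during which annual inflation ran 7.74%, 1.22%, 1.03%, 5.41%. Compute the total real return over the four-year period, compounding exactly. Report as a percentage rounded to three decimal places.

Nominal growth factor = 1.1046 × 1.1292 × 1.0710 × 1.0544 = 1.408545
Price-level growth factor = 1.0774 × 1.0122 × 1.0103 × 1.0541 = 1.161383
Real growth factor = 1.408545 / 1.161383 = 1.212817
Total real return = 1.212817 − 1 → 21.282%.

21.282%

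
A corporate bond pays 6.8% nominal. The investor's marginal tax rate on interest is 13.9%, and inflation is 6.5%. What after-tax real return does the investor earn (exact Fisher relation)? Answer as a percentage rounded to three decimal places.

-0.606%

After-tax nominal return = 6.8% × (1 − 0.139) = 5.8548%.
1 + r = 1.058548 / 1.06500 = 0.993942
After-tax real rate = 0.993942 − 1 → -0.606%.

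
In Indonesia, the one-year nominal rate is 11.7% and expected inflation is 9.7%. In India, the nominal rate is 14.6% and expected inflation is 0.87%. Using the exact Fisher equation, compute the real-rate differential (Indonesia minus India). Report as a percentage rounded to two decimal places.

Indonesia: (1 + 0.1170)/(1 + 0.0970) − 1 = 1.8232%
India: (1 + 0.1460)/(1 + 0.0087) − 1 = 13.6116%
Differential = 1.8232% − 13.6116% = -11.7884% → -11.79%.

-11.79%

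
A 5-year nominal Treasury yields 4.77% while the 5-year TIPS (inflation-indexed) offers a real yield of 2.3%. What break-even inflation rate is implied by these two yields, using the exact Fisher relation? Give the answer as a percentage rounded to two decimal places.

(1 + π) = (1 + i)/(1 + r) = 1.04770 / 1.02300 = 1.024145
Break-even inflation = 1.024145 − 1 → 2.41%.

2.41%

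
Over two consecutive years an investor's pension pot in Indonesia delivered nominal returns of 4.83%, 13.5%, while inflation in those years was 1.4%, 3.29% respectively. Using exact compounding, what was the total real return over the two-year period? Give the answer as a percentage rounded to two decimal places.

13.60%

Nominal growth factor = 1.0483 × 1.1350 = 1.189821
Price-level growth factor = 1.0140 × 1.0329 = 1.047361
Real growth factor = 1.189821 / 1.047361 = 1.136018
Total real return = 1.136018 − 1 → 13.60%.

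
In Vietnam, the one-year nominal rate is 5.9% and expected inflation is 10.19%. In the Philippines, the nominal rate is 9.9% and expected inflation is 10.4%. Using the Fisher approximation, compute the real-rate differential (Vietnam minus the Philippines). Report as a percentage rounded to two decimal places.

-3.79%

Vietnam: 5.9% − 10.19% = -4.290%
The Philippines: 9.9% − 10.4% = -0.500%
Differential = -3.790% → -3.79%.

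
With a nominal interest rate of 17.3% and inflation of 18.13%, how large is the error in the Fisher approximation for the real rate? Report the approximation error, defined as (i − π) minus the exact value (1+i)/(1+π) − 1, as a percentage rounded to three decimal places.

Approximate: r ≈ 17.300% − 18.130% = -0.8300%
Exact: (1 + 0.1730)/(1 + 0.1813) − 1 = -0.7026%
Error = -0.8300% − (-0.7026%) = -0.1274% → -0.127%.

-0.127%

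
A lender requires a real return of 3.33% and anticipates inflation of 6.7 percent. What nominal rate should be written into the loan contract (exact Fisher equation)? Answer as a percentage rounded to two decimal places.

10.25%

(1 + i) = (1 + r)(1 + π) = 1.03330 × 1.06700 = 1.1025311
i = 1.1025311 − 1, so the required nominal rate is 10.25%.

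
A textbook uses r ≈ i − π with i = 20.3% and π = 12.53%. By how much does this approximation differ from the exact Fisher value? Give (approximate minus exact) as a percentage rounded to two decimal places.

0.87%

Approximate: r ≈ 20.300% − 12.530% = 7.7700%
Exact: (1 + 0.2030)/(1 + 0.1253) − 1 = 6.9048%
Error = 7.7700% − 6.9048% = 0.8652% → 0.87%.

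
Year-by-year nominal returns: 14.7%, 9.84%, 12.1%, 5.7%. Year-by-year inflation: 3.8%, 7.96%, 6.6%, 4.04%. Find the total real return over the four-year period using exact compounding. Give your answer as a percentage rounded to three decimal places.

20.112%

Nominal growth factor = 1.1470 × 1.0984 × 1.1210 × 1.0570 = 1.492810
Price-level growth factor = 1.0380 × 1.0796 × 1.0660 × 1.0404 = 1.242847
Real growth factor = 1.492810 / 1.242847 = 1.201121
Total real return = 1.201121 − 1 → 20.112%.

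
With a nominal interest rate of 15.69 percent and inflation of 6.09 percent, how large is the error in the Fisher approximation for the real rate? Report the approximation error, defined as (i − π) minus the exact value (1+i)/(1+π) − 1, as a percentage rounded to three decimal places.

Approximate: r ≈ 15.690% − 6.090% = 9.6000%
Exact: (1 + 0.1569)/(1 + 0.0609) − 1 = 9.0489%
Error = 9.6000% − 9.0489% = 0.5511% → 0.551%.

0.551%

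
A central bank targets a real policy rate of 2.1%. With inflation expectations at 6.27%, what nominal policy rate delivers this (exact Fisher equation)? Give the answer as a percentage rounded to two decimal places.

8.50%

(1 + i) = (1 + r)(1 + π) = 1.02100 × 1.06270 = 1.0850167
i = 1.0850167 − 1, so the required nominal rate is 8.50%.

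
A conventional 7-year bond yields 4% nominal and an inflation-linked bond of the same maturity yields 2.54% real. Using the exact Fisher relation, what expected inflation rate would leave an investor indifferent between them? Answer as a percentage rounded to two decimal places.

1.42%

(1 + π) = (1 + i)/(1 + r) = 1.04000 / 1.02540 = 1.014238
Break-even inflation = 1.014238 − 1 → 1.42%.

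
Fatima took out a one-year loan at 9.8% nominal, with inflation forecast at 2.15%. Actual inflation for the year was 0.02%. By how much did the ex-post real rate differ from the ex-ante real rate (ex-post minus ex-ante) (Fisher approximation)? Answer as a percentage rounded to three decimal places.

Ex-ante: 9.8% − 2.15% = 7.650%
Ex-post: 9.8% − 0.02% = 9.780%
Difference (ex-post − ex-ante) = 2.1300% → 2.130%.

2.130%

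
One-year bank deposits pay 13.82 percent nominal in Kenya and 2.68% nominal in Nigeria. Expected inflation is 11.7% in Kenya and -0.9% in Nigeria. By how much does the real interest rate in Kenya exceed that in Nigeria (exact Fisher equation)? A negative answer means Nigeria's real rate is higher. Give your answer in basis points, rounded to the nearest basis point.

Kenya: (1 + 0.1382)/(1 + 0.1170) − 1 = 1.8979%
Nigeria: (1 + 0.0268)/(1 − 0.0090) − 1 = 3.6125%
Differential = 1.8979% − 3.6125% = -1.7146% → -171 basis points.

-171 basis points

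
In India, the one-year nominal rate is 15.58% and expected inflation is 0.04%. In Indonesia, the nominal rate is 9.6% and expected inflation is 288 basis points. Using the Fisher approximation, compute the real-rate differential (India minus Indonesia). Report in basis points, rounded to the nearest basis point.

India: 15.58% − 0.04% = 15.540%
Indonesia: 9.6% − 2.88% = 6.720%
Differential = 8.820% → 882 basis points.

882 basis points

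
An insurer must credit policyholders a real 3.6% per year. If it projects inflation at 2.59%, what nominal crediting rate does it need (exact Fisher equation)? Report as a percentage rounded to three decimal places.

(1 + i) = (1 + r)(1 + π) = 1.03600 × 1.02590 = 1.0628324
i = 1.0628324 − 1, so the required nominal rate is 6.283%.

6.283%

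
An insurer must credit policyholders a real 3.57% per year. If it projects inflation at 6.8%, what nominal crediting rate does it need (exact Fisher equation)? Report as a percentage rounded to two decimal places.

10.61%

(1 + i) = (1 + r)(1 + π) = 1.03570 × 1.06800 = 1.1061276
i = 1.1061276 − 1, so the required nominal rate is 10.61%.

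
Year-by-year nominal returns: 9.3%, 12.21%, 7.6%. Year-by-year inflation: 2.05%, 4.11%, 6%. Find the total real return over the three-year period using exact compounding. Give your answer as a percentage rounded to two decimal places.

Compound the nominal returns: 1.0930 × 1.1221 × 1.0760 = 1.319666.
Compound inflation: 1.0205 × 1.0411 × 1.0600 = 1.126189.
Deflate: 1.319666 / 1.126189 = 1.171798.
Total real return = 1.171798 − 1 → 17.18%.

17.18%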